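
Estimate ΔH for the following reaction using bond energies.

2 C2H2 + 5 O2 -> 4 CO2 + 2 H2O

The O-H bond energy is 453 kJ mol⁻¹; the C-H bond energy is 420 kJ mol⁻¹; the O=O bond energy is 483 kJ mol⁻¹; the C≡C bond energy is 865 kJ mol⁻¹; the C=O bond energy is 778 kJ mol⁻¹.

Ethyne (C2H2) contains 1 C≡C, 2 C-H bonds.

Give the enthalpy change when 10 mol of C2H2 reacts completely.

Bonds broken (reactants):
  C≡C: 2 × 865 = 1730
  C-H: 4 × 420 = 1680
  O=O: 5 × 483 = 2415
  Σ(broken) = 5825 kJ
Bonds formed (products):
  C=O: 8 × 778 = 6224
  O-H: 4 × 453 = 1812
  Σ(formed) = 8036 kJ
ΔH = Σ(broken) − Σ(formed) = 5825 − 8036 = −2211 kJ
For 5× the reaction as written: 5 × (−2211) = −11055 kJ

ΔH = −11055 kJ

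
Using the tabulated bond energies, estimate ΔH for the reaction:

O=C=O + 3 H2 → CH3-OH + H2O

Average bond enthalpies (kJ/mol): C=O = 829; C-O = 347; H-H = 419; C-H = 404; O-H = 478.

ΔH ≈ −78 kJ

Bonds broken (reactants):
  C=O: 2 × 829 = 1658
  H-H: 3 × 419 = 1257
  Σ(broken) = 2915 kJ
Bonds formed (products):
  C-H: 3 × 404 = 1212
  C-O: 1 × 347 = 347
  O-H: 3 × 478 = 1434
  Σ(formed) = 2993 kJ
ΔH = Σ(broken) − Σ(formed) = 2915 − 2993 = −78 kJ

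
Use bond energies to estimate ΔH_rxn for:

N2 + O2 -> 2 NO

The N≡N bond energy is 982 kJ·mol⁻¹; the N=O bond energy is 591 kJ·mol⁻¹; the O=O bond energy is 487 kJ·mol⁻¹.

Bonds broken (reactants):
  N≡N: 1 × 982 = 982
  O=O: 1 × 487 = 487
  Σ(broken) = 1469 kJ
Bonds formed (products):
  N=O: 2 × 591 = 1182
  Σ(formed) = 1182 kJ
ΔH = Σ(broken) − Σ(formed) = 1469 − 1182 = +287 kJ

ΔH ≈ +287 kJ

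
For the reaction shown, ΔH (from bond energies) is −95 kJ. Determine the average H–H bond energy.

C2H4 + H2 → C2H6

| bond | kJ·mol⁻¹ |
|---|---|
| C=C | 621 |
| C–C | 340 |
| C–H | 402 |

Let D be the H–H bond energy.
Σ(broken) = 4×402 + 1×621 + 1×D = 2229 + D
Σ(formed) = 1×340 + 6×402 = 2752
ΔH = Σ(broken) − Σ(formed) = (2229 + D) − (2752) = −523 + D
Setting this equal to −95 kJ gives D = 428 kJ/mol.

D(H–H) ≈ 428 kJ/mol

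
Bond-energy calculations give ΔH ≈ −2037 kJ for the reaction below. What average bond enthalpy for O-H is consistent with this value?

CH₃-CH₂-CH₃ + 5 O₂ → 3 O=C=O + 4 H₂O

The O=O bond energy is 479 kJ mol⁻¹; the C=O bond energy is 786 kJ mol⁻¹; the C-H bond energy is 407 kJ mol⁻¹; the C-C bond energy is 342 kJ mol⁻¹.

D(O-H) ≈ 457 kJ/mol

Let D be the O-H bond energy.
Σ(broken) = 2×342 + 8×407 + 5×479 = 6335
Σ(formed) = 6×786 + 8×D = 4716 + 8D
ΔH = Σ(broken) − Σ(formed) = (6335) − (4716 + 8D) = +1619 − 8D
Setting this equal to −2037 kJ gives 8D = 3656, so D = 457 kJ/mol.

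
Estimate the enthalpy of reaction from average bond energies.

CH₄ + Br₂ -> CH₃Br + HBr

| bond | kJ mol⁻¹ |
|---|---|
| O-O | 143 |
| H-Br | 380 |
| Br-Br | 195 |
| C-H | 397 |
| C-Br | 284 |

ΔH ≈ −72 kJ

Bonds broken (reactants):
  Br-Br: 1 × 195 = 195
  C-H: 4 × 397 = 1588
  Σ(broken) = 1783 kJ
Bonds formed (products):
  C-Br: 1 × 284 = 284
  C-H: 3 × 397 = 1191
  H-Br: 1 × 380 = 380
  Σ(formed) = 1855 kJ
ΔH = Σ(broken) − Σ(formed) = 1783 − 1855 = −72 kJ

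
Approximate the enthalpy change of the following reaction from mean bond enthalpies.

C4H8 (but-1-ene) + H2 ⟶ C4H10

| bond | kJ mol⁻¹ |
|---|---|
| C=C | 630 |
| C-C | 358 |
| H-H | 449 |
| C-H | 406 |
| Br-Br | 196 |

ΔH ≈ −91 kJ

Bonds broken (reactants):
  C-C: 2 × 358 = 716
  C-H: 8 × 406 = 3248
  C=C: 1 × 630 = 630
  H-H: 1 × 449 = 449
  Σ(broken) = 5043 kJ
Bonds formed (products):
  C-C: 3 × 358 = 1074
  C-H: 10 × 406 = 4060
  Σ(formed) = 5134 kJ
ΔH = Σ(broken) − Σ(formed) = 5043 − 5134 = −91 kJ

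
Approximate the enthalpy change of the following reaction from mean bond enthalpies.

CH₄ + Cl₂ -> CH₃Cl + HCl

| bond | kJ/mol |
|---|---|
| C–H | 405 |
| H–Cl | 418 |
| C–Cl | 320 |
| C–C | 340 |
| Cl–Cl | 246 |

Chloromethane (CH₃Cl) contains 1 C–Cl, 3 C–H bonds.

ΔH ≈ −87 kJ

Bonds broken (reactants):
  C–H: 4 × 405 = 1620
  Cl–Cl: 1 × 246 = 246
  Σ(broken) = 1866 kJ
Bonds formed (products):
  C–Cl: 1 × 320 = 320
  C–H: 3 × 405 = 1215
  H–Cl: 1 × 418 = 418
  Σ(formed) = 1953 kJ
ΔH = Σ(broken) − Σ(formed) = 1866 − 1953 = −87 kJ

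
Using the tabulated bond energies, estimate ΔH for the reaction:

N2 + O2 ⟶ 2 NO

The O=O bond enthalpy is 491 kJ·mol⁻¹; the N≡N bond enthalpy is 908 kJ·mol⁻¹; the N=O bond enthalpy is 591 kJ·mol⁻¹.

ΔH ≈ +217 kJ

Bonds broken (reactants):
  N≡N: 1 × 908 = 908
  O=O: 1 × 491 = 491
  Σ(broken) = 1399 kJ
Bonds formed (products):
  N=O: 2 × 591 = 1182
  Σ(formed) = 1182 kJ
ΔH = Σ(broken) − Σ(formed) = 1399 − 1182 = +217 kJ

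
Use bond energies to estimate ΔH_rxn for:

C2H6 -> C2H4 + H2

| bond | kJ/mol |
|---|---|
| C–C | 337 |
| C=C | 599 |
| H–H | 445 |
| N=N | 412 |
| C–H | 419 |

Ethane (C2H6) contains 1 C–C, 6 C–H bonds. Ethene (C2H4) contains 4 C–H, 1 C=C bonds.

Bonds broken (reactants):
  C–C: 1 × 337 = 337
  C–H: 6 × 419 = 2514
  Σ(broken) = 2851 kJ
Bonds formed (products):
  C–H: 4 × 419 = 1676
  C=C: 1 × 599 = 599
  H–H: 1 × 445 = 445
  Σ(formed) = 2720 kJ
ΔH = Σ(broken) − Σ(formed) = 2851 − 2720 = +131 kJ

ΔH ≈ +131 kJ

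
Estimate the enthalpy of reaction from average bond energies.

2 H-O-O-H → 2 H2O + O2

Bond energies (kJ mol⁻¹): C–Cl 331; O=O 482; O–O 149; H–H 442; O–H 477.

Bonds broken (reactants):
  O–H: 4 × 477 = 1908
  O–O: 2 × 149 = 298
  Σ(broken) = 2206 kJ
Bonds formed (products):
  O–H: 4 × 477 = 1908
  O=O: 1 × 482 = 482
  Σ(formed) = 2390 kJ
ΔH = Σ(broken) − Σ(formed) = 2206 − 2390 = −184 kJ

ΔH ≈ −184 kJ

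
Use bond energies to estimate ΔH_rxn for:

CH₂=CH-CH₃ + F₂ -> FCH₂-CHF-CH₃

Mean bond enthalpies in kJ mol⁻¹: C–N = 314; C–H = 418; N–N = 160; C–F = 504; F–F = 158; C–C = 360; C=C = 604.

Bonds broken (reactants):
  C–C: 1 × 360 = 360
  C–H: 6 × 418 = 2508
  C=C: 1 × 604 = 604
  F–F: 1 × 158 = 158
  Σ(broken) = 3630 kJ
Bonds formed (products):
  C–C: 2 × 360 = 720
  C–F: 2 × 504 = 1008
  C–H: 6 × 418 = 2508
  Σ(formed) = 4236 kJ
ΔH = Σ(broken) − Σ(formed) = 3630 − 4236 = −606 kJ

ΔH ≈ −606 kJ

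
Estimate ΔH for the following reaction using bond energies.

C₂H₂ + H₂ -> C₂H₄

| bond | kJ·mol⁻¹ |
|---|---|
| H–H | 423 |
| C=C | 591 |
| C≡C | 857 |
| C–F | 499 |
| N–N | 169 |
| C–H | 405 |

ΔH ≈ −121 kJ

Bonds broken (reactants):
  C≡C: 1 × 857 = 857
  C–H: 2 × 405 = 810
  H–H: 1 × 423 = 423
  Σ(broken) = 2090 kJ
Bonds formed (products):
  C–H: 4 × 405 = 1620
  C=C: 1 × 591 = 591
  Σ(formed) = 2211 kJ
ΔH = Σ(broken) − Σ(formed) = 2090 − 2211 = −121 kJ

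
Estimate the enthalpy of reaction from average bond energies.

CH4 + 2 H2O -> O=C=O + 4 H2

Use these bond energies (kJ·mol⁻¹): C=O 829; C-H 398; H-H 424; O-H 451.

ΔH ≈ +42 kJ

Bonds broken (reactants):
  C-H: 4 × 398 = 1592
  O-H: 4 × 451 = 1804
  Σ(broken) = 3396 kJ
Bonds formed (products):
  C=O: 2 × 829 = 1658
  H-H: 4 × 424 = 1696
  Σ(formed) = 3354 kJ
ΔH = Σ(broken) − Σ(formed) = 3396 − 3354 = +42 kJ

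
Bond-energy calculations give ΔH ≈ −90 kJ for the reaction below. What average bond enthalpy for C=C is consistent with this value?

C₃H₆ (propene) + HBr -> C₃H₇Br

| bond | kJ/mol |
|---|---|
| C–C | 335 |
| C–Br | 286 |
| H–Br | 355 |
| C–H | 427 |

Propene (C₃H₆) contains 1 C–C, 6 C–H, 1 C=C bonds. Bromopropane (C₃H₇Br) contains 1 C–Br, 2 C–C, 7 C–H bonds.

Let D be the C=C bond energy.
Σ(broken) = 1×335 + 6×427 + 1×D + 1×355 = 3252 + D
Σ(formed) = 1×286 + 2×335 + 7×427 = 3945
ΔH = Σ(broken) − Σ(formed) = (3252 + D) − (3945) = −693 + D
Setting this equal to −90 kJ gives D = 603 kJ/mol.

D(C=C) ≈ 603 kJ/mol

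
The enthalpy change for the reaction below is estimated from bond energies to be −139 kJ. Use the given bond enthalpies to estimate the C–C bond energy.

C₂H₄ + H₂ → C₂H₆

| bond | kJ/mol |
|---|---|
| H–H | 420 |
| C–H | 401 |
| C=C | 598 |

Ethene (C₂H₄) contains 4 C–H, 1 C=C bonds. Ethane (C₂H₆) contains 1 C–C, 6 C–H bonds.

D(C–C) ≈ 355 kJ/mol

Let D be the C–C bond energy.
Σ(broken) = 4×401 + 1×598 + 1×420 = 2622
Σ(formed) = 1×D + 6×401 = 2406 + D
ΔH = Σ(broken) − Σ(formed) = (2622) − (2406 + D) = +216 − D
Setting this equal to −139 kJ gives D = 355 kJ/mol.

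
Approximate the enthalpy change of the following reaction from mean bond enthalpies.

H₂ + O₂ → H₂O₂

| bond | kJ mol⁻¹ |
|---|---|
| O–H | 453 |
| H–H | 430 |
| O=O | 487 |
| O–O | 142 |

ΔH ≈ −131 kJ

Bonds broken (reactants):
  H–H: 1 × 430 = 430
  O=O: 1 × 487 = 487
  Σ(broken) = 917 kJ
Bonds formed (products):
  O–H: 2 × 453 = 906
  O–O: 1 × 142 = 142
  Σ(formed) = 1048 kJ
ΔH = Σ(broken) − Σ(formed) = 917 − 1048 = −131 kJ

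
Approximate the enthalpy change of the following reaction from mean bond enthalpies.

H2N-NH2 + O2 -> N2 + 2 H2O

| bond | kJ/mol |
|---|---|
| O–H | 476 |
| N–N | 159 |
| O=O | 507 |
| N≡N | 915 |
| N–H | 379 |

ΔH ≈ −637 kJ

Bonds broken (reactants):
  N–H: 4 × 379 = 1516
  N–N: 1 × 159 = 159
  O=O: 1 × 507 = 507
  Σ(broken) = 2182 kJ
Bonds formed (products):
  N≡N: 1 × 915 = 915
  O–H: 4 × 476 = 1904
  Σ(formed) = 2819 kJ
ΔH = Σ(broken) − Σ(formed) = 2182 − 2819 = −637 kJ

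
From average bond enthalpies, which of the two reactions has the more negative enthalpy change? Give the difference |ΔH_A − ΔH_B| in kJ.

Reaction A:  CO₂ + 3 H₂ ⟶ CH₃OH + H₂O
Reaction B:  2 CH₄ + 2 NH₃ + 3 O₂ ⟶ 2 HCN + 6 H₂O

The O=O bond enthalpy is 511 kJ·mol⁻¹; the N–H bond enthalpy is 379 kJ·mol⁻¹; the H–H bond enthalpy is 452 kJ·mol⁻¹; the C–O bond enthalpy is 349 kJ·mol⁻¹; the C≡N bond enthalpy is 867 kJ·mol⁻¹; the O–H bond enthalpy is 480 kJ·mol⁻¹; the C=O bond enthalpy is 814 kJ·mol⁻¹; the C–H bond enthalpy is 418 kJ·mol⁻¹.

Reaction A:
  Bonds broken (reactants):
    C=O: 2 × 814 = 1628
    H–H: 3 × 452 = 1356
    Σ(broken) = 2984 kJ
  Bonds formed (products):
    C–H: 3 × 418 = 1254
    C–O: 1 × 349 = 349
    O–H: 3 × 480 = 1440
    Σ(formed) = 3043 kJ
  ΔH_A = 2984 − 3043 = −59 kJ
Reaction B:
  Bonds broken (reactants):
    C–H: 8 × 418 = 3344
    N–H: 6 × 379 = 2274
    O=O: 3 × 511 = 1533
    Σ(broken) = 7151 kJ
  Bonds formed (products):
    C≡N: 2 × 867 = 1734
    C–H: 2 × 418 = 836
    O–H: 12 × 480 = 5760
    Σ(formed) = 8330 kJ
  ΔH_B = 7151 − 8330 = −1179 kJ
ΔH_A − ΔH_B = +1120 kJ, so reaction B has the more negative ΔH; |ΔH_A − ΔH_B| = 1120 kJ.

Reaction B, by 1120 kJ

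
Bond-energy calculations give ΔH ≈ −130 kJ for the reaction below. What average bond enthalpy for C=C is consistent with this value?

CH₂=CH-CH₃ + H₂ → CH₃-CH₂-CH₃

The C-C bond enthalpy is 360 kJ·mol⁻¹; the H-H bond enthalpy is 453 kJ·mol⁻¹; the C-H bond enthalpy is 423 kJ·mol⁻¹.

D(C=C) ≈ 623 kJ/mol

Let D be the C=C bond energy.
Σ(broken) = 1×360 + 6×423 + 1×D + 1×453 = 3351 + D
Σ(formed) = 2×360 + 8×423 = 4104
ΔH = Σ(broken) − Σ(formed) = (3351 + D) − (4104) = −753 + D
Setting this equal to −130 kJ gives D = 623 kJ/mol.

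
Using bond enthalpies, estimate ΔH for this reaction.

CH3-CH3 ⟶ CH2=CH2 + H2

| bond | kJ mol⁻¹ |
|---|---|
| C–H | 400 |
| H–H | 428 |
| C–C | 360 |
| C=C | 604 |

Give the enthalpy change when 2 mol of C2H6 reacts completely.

Bonds broken (reactants):
  C–C: 1 × 360 = 360
  C–H: 6 × 400 = 2400
  Σ(broken) = 2760 kJ
Bonds formed (products):
  C–H: 4 × 400 = 1600
  C=C: 1 × 604 = 604
  H–H: 1 × 428 = 428
  Σ(formed) = 2632 kJ
ΔH = Σ(broken) − Σ(formed) = 2760 − 2632 = +128 kJ
For 2× the reaction as written: 2 × (+128) = +256 kJ

ΔH = +256 kJ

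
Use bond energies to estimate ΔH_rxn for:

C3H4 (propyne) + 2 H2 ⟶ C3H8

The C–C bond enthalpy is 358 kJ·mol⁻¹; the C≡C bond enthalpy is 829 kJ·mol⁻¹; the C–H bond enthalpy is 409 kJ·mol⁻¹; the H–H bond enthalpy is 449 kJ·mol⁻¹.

Bonds broken (reactants):
  C≡C: 1 × 829 = 829
  C–C: 1 × 358 = 358
  C–H: 4 × 409 = 1636
  H–H: 2 × 449 = 898
  Σ(broken) = 3721 kJ
Bonds formed (products):
  C–C: 2 × 358 = 716
  C–H: 8 × 409 = 3272
  Σ(formed) = 3988 kJ
ΔH = Σ(broken) − Σ(formed) = 3721 − 3988 = −267 kJ

ΔH ≈ −267 kJ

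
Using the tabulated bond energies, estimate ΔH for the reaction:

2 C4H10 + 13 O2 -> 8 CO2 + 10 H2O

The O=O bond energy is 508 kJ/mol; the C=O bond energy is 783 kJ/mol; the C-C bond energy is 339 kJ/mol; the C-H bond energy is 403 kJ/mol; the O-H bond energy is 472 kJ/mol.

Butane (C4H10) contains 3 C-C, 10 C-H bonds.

ΔH ≈ −5270 kJ

Bonds broken (reactants):
  C-C: 6 × 339 = 2034
  C-H: 20 × 403 = 8060
  O=O: 13 × 508 = 6604
  Σ(broken) = 16698 kJ
Bonds formed (products):
  C=O: 16 × 783 = 12528
  O-H: 20 × 472 = 9440
  Σ(formed) = 21968 kJ
ΔH = Σ(broken) − Σ(formed) = 16698 − 21968 = −5270 kJ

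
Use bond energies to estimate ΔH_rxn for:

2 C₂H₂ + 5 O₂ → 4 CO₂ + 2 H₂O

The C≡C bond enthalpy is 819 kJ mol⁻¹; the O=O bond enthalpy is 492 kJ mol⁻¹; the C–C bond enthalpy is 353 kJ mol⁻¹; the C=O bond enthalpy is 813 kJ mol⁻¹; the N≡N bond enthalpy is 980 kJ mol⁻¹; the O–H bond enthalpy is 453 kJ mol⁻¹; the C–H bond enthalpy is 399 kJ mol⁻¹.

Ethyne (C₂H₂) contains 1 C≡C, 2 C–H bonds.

Bonds broken (reactants):
  C≡C: 2 × 819 = 1638
  C–H: 4 × 399 = 1596
  O=O: 5 × 492 = 2460
  Σ(broken) = 5694 kJ
Bonds formed (products):
  C=O: 8 × 813 = 6504
  O–H: 4 × 453 = 1812
  Σ(formed) = 8316 kJ
ΔH = Σ(broken) − Σ(formed) = 5694 − 8316 = −2622 kJ

ΔH ≈ −2622 kJ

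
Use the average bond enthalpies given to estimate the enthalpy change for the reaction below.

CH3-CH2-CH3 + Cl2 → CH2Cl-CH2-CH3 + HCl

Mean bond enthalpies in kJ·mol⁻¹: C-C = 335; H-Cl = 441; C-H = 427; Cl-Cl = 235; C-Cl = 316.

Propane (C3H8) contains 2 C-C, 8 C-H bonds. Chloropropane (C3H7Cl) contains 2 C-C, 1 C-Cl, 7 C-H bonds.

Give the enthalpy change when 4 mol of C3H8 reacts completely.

ΔH = −380 kJ

Bonds broken (reactants):
  C-C: 2 × 335 = 670
  C-H: 8 × 427 = 3416
  Cl-Cl: 1 × 235 = 235
  Σ(broken) = 4321 kJ
Bonds formed (products):
  C-C: 2 × 335 = 670
  C-Cl: 1 × 316 = 316
  C-H: 7 × 427 = 2989
  H-Cl: 1 × 441 = 441
  Σ(formed) = 4416 kJ
ΔH = Σ(broken) − Σ(formed) = 4321 − 4416 = −95 kJ
For 4× the reaction as written: 4 × (−95) = −380 kJ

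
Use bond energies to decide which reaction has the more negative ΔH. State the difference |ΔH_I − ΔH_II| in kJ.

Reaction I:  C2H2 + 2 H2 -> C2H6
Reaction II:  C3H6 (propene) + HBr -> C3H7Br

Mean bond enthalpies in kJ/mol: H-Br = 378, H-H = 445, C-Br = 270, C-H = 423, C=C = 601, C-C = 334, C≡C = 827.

Reaction I:
  Bonds broken (reactants):
    C≡C: 1 × 827 = 827
    C-H: 2 × 423 = 846
    H-H: 2 × 445 = 890
    Σ(broken) = 2563 kJ
  Bonds formed (products):
    C-C: 1 × 334 = 334
    C-H: 6 × 423 = 2538
    Σ(formed) = 2872 kJ
  ΔH_I = 2563 − 2872 = −309 kJ
Reaction II:
  Bonds broken (reactants):
    C-C: 1 × 334 = 334
    C-H: 6 × 423 = 2538
    C=C: 1 × 601 = 601
    H-Br: 1 × 378 = 378
    Σ(broken) = 3851 kJ
  Bonds formed (products):
    C-Br: 1 × 270 = 270
    C-C: 2 × 334 = 668
    C-H: 7 × 423 = 2961
    Σ(formed) = 3899 kJ
  ΔH_II = 3851 − 3899 = −48 kJ
ΔH_I − ΔH_II = −261 kJ, so reaction I has the more negative ΔH; |ΔH_I − ΔH_II| = 261 kJ.

Reaction I, by 261 kJ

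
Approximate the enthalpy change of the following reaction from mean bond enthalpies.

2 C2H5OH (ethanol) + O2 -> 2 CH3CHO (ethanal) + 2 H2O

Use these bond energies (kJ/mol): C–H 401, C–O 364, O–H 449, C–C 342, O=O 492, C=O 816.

Bonds broken (reactants):
  C–C: 2 × 342 = 684
  C–H: 10 × 401 = 4010
  C–O: 2 × 364 = 728
  O–H: 2 × 449 = 898
  O=O: 1 × 492 = 492
  Σ(broken) = 6812 kJ
Bonds formed (products):
  C–C: 2 × 342 = 684
  C–H: 8 × 401 = 3208
  C=O: 2 × 816 = 1632
  O–H: 4 × 449 = 1796
  Σ(formed) = 7320 kJ
ΔH = Σ(broken) − Σ(formed) = 6812 − 7320 = −508 kJ

ΔH ≈ −508 kJ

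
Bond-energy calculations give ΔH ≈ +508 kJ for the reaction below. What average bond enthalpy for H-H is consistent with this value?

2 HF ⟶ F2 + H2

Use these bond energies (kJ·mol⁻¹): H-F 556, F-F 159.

Let D be the H-H bond energy.
Σ(broken) = 2×556 = 1112
Σ(formed) = 1×159 + 1×D = 159 + D
ΔH = Σ(broken) − Σ(formed) = (1112) − (159 + D) = +953 − D
Setting this equal to +508 kJ gives D = 445 kJ/mol.

D(H-H) ≈ 445 kJ/mol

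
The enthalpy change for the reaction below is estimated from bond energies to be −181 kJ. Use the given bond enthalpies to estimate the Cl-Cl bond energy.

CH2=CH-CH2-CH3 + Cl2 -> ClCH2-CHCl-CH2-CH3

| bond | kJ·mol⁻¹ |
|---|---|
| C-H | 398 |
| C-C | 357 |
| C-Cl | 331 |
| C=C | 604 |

Let D be the Cl-Cl bond energy.
Σ(broken) = 2×357 + 8×398 + 1×604 + 1×D = 4502 + D
Σ(formed) = 3×357 + 2×331 + 8×398 = 4917
ΔH = Σ(broken) − Σ(formed) = (4502 + D) − (4917) = −415 + D
Setting this equal to −181 kJ gives D = 234 kJ/mol.

D(Cl-Cl) ≈ 234 kJ/mol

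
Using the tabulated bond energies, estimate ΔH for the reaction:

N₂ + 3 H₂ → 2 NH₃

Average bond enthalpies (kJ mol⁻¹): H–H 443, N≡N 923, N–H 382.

ΔH ≈ −40 kJ

Bonds broken (reactants):
  H–H: 3 × 443 = 1329
  N≡N: 1 × 923 = 923
  Σ(broken) = 2252 kJ
Bonds formed (products):
  N–H: 6 × 382 = 2292
  Σ(formed) = 2292 kJ
ΔH = Σ(broken) − Σ(formed) = 2252 − 2292 = −40 kJ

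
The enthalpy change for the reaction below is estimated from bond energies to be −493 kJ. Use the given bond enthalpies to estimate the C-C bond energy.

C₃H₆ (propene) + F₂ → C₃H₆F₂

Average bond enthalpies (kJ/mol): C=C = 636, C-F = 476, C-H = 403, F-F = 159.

D(C-C) ≈ 336 kJ/mol

Let D be the C-C bond energy.
Σ(broken) = 1×D + 6×403 + 1×636 + 1×159 = 3213 + D
Σ(formed) = 2×D + 2×476 + 6×403 = 3370 + 2D
ΔH = Σ(broken) − Σ(formed) = (3213 + D) − (3370 + 2D) = −157 − D
Setting this equal to −493 kJ gives D = 336 kJ/mol.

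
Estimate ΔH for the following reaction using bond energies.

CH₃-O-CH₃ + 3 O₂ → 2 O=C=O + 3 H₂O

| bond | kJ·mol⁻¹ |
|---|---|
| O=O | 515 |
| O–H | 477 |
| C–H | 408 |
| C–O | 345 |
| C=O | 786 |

Bonds broken (reactants):
  C–H: 6 × 408 = 2448
  C–O: 2 × 345 = 690
  O=O: 3 × 515 = 1545
  Σ(broken) = 4683 kJ
Bonds formed (products):
  C=O: 4 × 786 = 3144
  O–H: 6 × 477 = 2862
  Σ(formed) = 6006 kJ
ΔH = Σ(broken) − Σ(formed) = 4683 − 6006 = −1323 kJ

ΔH ≈ −1323 kJ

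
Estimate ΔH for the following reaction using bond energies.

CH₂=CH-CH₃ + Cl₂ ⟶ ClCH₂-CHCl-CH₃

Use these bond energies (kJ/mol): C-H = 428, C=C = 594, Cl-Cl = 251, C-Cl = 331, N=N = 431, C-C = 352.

Bonds broken (reactants):
  C-C: 1 × 352 = 352
  C-H: 6 × 428 = 2568
  C=C: 1 × 594 = 594
  Cl-Cl: 1 × 251 = 251
  Σ(broken) = 3765 kJ
Bonds formed (products):
  C-C: 2 × 352 = 704
  C-Cl: 2 × 331 = 662
  C-H: 6 × 428 = 2568
  Σ(formed) = 3934 kJ
ΔH = Σ(broken) − Σ(formed) = 3765 − 3934 = −169 kJ

ΔH ≈ −169 kJ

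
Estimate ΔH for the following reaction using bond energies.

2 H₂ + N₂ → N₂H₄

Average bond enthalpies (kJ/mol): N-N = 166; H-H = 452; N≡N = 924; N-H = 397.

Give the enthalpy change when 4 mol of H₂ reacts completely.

ΔH = +148 kJ

Bonds broken (reactants):
  H-H: 2 × 452 = 904
  N≡N: 1 × 924 = 924
  Σ(broken) = 1828 kJ
Bonds formed (products):
  N-H: 4 × 397 = 1588
  N-N: 1 × 166 = 166
  Σ(formed) = 1754 kJ
ΔH = Σ(broken) − Σ(formed) = 1828 − 1754 = +74 kJ
For 2× the reaction as written: 2 × (+74) = +148 kJ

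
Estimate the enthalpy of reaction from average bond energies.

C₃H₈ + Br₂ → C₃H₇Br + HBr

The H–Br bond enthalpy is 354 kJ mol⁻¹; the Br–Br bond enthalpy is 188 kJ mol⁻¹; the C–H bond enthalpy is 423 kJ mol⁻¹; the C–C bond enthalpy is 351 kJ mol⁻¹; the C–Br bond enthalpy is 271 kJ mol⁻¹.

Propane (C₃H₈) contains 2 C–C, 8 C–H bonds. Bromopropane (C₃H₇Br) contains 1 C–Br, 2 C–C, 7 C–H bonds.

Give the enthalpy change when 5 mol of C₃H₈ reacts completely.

ΔH = −70 kJ

Bonds broken (reactants):
  Br–Br: 1 × 188 = 188
  C–C: 2 × 351 = 702
  C–H: 8 × 423 = 3384
  Σ(broken) = 4274 kJ
Bonds formed (products):
  C–Br: 1 × 271 = 271
  C–C: 2 × 351 = 702
  C–H: 7 × 423 = 2961
  H–Br: 1 × 354 = 354
  Σ(formed) = 4288 kJ
ΔH = Σ(broken) − Σ(formed) = 4274 − 4288 = −14 kJ
For 5× the reaction as written: 5 × (−14) = −70 kJ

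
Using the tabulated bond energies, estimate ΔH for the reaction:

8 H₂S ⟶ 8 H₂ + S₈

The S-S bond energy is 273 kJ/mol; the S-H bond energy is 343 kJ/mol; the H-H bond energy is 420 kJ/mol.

Bonds broken (reactants):
  S-H: 16 × 343 = 5488
  Σ(broken) = 5488 kJ
Bonds formed (products):
  H-H: 8 × 420 = 3360
  S-S: 8 × 273 = 2184
  Σ(formed) = 5544 kJ
ΔH = Σ(broken) − Σ(formed) = 5488 − 5544 = −56 kJ

ΔH ≈ −56 kJ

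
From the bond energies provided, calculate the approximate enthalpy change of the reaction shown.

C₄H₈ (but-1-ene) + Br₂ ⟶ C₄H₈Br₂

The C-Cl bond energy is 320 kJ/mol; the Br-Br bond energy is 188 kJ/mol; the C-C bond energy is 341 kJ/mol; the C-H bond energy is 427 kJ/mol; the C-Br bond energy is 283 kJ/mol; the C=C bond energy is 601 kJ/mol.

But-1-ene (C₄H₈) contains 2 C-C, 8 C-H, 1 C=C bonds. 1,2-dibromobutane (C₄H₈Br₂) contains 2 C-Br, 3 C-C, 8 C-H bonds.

Bonds broken (reactants):
  Br-Br: 1 × 188 = 188
  C-C: 2 × 341 = 682
  C-H: 8 × 427 = 3416
  C=C: 1 × 601 = 601
  Σ(broken) = 4887 kJ
Bonds formed (products):
  C-Br: 2 × 283 = 566
  C-C: 3 × 341 = 1023
  C-H: 8 × 427 = 3416
  Σ(formed) = 5005 kJ
ΔH = Σ(broken) − Σ(formed) = 4887 − 5005 = −118 kJ

ΔH ≈ −118 kJ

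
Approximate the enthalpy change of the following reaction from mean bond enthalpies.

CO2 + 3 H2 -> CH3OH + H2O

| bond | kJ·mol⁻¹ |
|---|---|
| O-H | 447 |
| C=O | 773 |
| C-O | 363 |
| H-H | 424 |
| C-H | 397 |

Bonds broken (reactants):
  C=O: 2 × 773 = 1546
  H-H: 3 × 424 = 1272
  Σ(broken) = 2818 kJ
Bonds formed (products):
  C-H: 3 × 397 = 1191
  C-O: 1 × 363 = 363
  O-H: 3 × 447 = 1341
  Σ(formed) = 2895 kJ
ΔH = Σ(broken) − Σ(formed) = 2818 − 2895 = −77 kJ

ΔH ≈ −77 kJ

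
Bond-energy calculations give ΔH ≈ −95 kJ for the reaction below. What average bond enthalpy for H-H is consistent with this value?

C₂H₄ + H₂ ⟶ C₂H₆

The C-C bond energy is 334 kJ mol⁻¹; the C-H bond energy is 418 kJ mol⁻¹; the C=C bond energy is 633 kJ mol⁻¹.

Let D be the H-H bond energy.
Σ(broken) = 4×418 + 1×633 + 1×D = 2305 + D
Σ(formed) = 1×334 + 6×418 = 2842
ΔH = Σ(broken) − Σ(formed) = (2305 + D) − (2842) = −537 + D
Setting this equal to −95 kJ gives D = 442 kJ/mol.

D(H-H) ≈ 442 kJ/mol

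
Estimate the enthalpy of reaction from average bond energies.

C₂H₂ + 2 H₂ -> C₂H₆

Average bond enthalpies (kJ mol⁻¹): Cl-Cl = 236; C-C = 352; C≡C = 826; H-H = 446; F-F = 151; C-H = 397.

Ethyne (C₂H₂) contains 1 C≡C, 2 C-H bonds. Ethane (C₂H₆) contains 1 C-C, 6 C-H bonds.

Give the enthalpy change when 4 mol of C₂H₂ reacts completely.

Bonds broken (reactants):
  C≡C: 1 × 826 = 826
  C-H: 2 × 397 = 794
  H-H: 2 × 446 = 892
  Σ(broken) = 2512 kJ
Bonds formed (products):
  C-C: 1 × 352 = 352
  C-H: 6 × 397 = 2382
  Σ(formed) = 2734 kJ
ΔH = Σ(broken) − Σ(formed) = 2512 − 2734 = −222 kJ
For 4× the reaction as written: 4 × (−222) = −888 kJ

ΔH = −888 kJ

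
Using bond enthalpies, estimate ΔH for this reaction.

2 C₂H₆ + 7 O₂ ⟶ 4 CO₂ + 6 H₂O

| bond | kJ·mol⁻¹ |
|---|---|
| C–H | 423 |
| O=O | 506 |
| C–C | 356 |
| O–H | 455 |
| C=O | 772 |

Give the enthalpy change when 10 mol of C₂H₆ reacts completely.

ΔH = −11530 kJ

Bonds broken (reactants):
  C–C: 2 × 356 = 712
  C–H: 12 × 423 = 5076
  O=O: 7 × 506 = 3542
  Σ(broken) = 9330 kJ
Bonds formed (products):
  C=O: 8 × 772 = 6176
  O–H: 12 × 455 = 5460
  Σ(formed) = 11636 kJ
ΔH = Σ(broken) − Σ(formed) = 9330 − 11636 = −2306 kJ
For 5× the reaction as written: 5 × (−2306) = −11530 kJ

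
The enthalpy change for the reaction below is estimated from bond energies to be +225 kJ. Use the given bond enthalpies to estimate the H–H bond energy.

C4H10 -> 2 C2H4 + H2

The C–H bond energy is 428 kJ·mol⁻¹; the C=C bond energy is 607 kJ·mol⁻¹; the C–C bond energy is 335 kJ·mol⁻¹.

D(H–H) ≈ 422 kJ/mol

Let D be the H–H bond energy.
Σ(broken) = 3×335 + 10×428 = 5285
Σ(formed) = 8×428 + 2×607 + 1×D = 4638 + D
ΔH = Σ(broken) − Σ(formed) = (5285) − (4638 + D) = +647 − D
Setting this equal to +225 kJ gives D = 422 kJ/mol.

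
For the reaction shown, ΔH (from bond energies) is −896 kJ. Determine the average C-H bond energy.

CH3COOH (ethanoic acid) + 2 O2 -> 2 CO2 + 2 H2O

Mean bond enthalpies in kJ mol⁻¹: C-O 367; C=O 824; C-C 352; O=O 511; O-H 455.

Let D be the C-H bond energy.
Σ(broken) = 1×352 + 3×D + 1×367 + 1×824 + 1×455 + 2×511 = 3020 + 3D
Σ(formed) = 4×824 + 4×455 = 5116
ΔH = Σ(broken) − Σ(formed) = (3020 + 3D) − (5116) = −2096 + 3D
Setting this equal to −896 kJ gives 3D = 1200, so D = 400 kJ/mol.

D(C-H) ≈ 400 kJ/mol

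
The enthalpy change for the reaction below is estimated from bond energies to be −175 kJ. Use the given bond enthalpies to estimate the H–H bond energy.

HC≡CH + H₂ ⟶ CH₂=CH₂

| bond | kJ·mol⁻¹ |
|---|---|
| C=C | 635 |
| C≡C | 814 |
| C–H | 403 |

Let D be the H–H bond energy.
Σ(broken) = 1×814 + 2×403 + 1×D = 1620 + D
Σ(formed) = 4×403 + 1×635 = 2247
ΔH = Σ(broken) − Σ(formed) = (1620 + D) − (2247) = −627 + D
Setting this equal to −175 kJ gives D = 452 kJ/mol.

D(H–H) ≈ 452 kJ/mol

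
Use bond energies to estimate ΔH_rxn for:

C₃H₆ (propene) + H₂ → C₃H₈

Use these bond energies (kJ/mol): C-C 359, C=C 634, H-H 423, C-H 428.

ΔH ≈ −158 kJ

Bonds broken (reactants):
  C-C: 1 × 359 = 359
  C-H: 6 × 428 = 2568
  C=C: 1 × 634 = 634
  H-H: 1 × 423 = 423
  Σ(broken) = 3984 kJ
Bonds formed (products):
  C-C: 2 × 359 = 718
  C-H: 8 × 428 = 3424
  Σ(formed) = 4142 kJ
ΔH = Σ(broken) − Σ(formed) = 3984 − 4142 = −158 kJ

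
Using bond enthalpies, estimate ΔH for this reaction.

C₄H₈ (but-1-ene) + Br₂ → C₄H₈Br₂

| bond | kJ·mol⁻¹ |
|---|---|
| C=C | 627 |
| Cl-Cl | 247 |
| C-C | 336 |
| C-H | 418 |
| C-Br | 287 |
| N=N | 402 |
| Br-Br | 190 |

Bonds broken (reactants):
  Br-Br: 1 × 190 = 190
  C-C: 2 × 336 = 672
  C-H: 8 × 418 = 3344
  C=C: 1 × 627 = 627
  Σ(broken) = 4833 kJ
Bonds formed (products):
  C-Br: 2 × 287 = 574
  C-C: 3 × 336 = 1008
  C-H: 8 × 418 = 3344
  Σ(formed) = 4926 kJ
ΔH = Σ(broken) − Σ(formed) = 4833 − 4926 = −93 kJ

ΔH ≈ −93 kJ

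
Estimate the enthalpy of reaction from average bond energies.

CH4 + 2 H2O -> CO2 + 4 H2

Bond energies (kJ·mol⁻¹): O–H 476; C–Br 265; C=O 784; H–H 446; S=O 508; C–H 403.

ΔH ≈ +164 kJ

Bonds broken (reactants):
  C–H: 4 × 403 = 1612
  O–H: 4 × 476 = 1904
  Σ(broken) = 3516 kJ
Bonds formed (products):
  C=O: 2 × 784 = 1568
  H–H: 4 × 446 = 1784
  Σ(formed) = 3352 kJ
ΔH = Σ(broken) − Σ(formed) = 3516 − 3352 = +164 kJ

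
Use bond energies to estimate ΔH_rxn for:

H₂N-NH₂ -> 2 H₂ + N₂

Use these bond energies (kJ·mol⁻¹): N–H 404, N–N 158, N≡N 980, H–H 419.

Bonds broken (reactants):
  N–H: 4 × 404 = 1616
  N–N: 1 × 158 = 158
  Σ(broken) = 1774 kJ
Bonds formed (products):
  H–H: 2 × 419 = 838
  N≡N: 1 × 980 = 980
  Σ(formed) = 1818 kJ
ΔH = Σ(broken) − Σ(formed) = 1774 − 1818 = −44 kJ

ΔH ≈ −44 kJ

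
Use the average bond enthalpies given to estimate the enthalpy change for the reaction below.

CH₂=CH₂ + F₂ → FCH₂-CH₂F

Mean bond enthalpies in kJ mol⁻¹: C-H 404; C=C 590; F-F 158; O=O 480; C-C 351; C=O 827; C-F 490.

ΔH ≈ −583 kJ

Bonds broken (reactants):
  C-H: 4 × 404 = 1616
  C=C: 1 × 590 = 590
  F-F: 1 × 158 = 158
  Σ(broken) = 2364 kJ
Bonds formed (products):
  C-C: 1 × 351 = 351
  C-F: 2 × 490 = 980
  C-H: 4 × 404 = 1616
  Σ(formed) = 2947 kJ
ΔH = Σ(broken) − Σ(formed) = 2364 − 2947 = −583 kJ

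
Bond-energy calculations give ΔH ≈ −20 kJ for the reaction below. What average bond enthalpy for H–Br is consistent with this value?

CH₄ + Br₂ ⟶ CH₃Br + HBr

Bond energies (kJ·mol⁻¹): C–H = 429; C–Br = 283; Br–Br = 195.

D(H–Br) ≈ 361 kJ/mol

Let D be the H–Br bond energy.
Σ(broken) = 1×195 + 4×429 = 1911
Σ(formed) = 1×283 + 3×429 + 1×D = 1570 + D
ΔH = Σ(broken) − Σ(formed) = (1911) − (1570 + D) = +341 − D
Setting this equal to −20 kJ gives D = 361 kJ/mol.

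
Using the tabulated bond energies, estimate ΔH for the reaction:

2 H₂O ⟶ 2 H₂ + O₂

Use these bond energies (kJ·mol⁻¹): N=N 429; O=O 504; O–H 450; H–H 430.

ΔH ≈ +436 kJ

Bonds broken (reactants):
  O–H: 4 × 450 = 1800
  Σ(broken) = 1800 kJ
Bonds formed (products):
  H–H: 2 × 430 = 860
  O=O: 1 × 504 = 504
  Σ(formed) = 1364 kJ
ΔH = Σ(broken) − Σ(formed) = 1800 − 1364 = +436 kJ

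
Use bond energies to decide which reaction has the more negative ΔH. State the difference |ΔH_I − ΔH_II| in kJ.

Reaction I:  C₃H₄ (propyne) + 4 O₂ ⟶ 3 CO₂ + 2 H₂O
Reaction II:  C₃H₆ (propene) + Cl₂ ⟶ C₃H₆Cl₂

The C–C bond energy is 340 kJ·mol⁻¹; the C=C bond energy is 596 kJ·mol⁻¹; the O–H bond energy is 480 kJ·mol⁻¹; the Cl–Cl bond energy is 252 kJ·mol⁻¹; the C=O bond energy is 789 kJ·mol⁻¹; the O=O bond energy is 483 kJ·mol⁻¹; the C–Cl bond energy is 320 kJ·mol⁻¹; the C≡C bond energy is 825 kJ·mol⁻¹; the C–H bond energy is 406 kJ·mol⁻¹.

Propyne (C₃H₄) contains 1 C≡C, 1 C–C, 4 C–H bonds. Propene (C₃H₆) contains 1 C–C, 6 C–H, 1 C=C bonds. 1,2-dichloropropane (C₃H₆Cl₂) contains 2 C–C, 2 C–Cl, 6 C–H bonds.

Reaction I:
  Bonds broken (reactants):
    C≡C: 1 × 825 = 825
    C–C: 1 × 340 = 340
    C–H: 4 × 406 = 1624
    O=O: 4 × 483 = 1932
    Σ(broken) = 4721 kJ
  Bonds formed (products):
    C=O: 6 × 789 = 4734
    O–H: 4 × 480 = 1920
    Σ(formed) = 6654 kJ
  ΔH_I = 4721 − 6654 = −1933 kJ
Reaction II:
  Bonds broken (reactants):
    C–C: 1 × 340 = 340
    C–H: 6 × 406 = 2436
    C=C: 1 × 596 = 596
    Cl–Cl: 1 × 252 = 252
    Σ(broken) = 3624 kJ
  Bonds formed (products):
    C–C: 2 × 340 = 680
    C–Cl: 2 × 320 = 640
    C–H: 6 × 406 = 2436
    Σ(formed) = 3756 kJ
  ΔH_II = 3624 − 3756 = −132 kJ
ΔH_I − ΔH_II = −1801 kJ, so reaction I has the more negative ΔH; |ΔH_I − ΔH_II| = 1801 kJ.

Reaction I, by 1801 kJ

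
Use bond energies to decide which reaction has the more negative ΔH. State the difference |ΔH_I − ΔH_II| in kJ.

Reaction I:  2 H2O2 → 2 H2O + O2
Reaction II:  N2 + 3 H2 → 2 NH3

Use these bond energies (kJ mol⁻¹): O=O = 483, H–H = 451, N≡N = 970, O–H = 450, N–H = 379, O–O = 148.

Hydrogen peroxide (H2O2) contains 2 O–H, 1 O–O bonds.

Reaction I:
  Bonds broken (reactants):
    O–H: 4 × 450 = 1800
    O–O: 2 × 148 = 296
    Σ(broken) = 2096 kJ
  Bonds formed (products):
    O–H: 4 × 450 = 1800
    O=O: 1 × 483 = 483
    Σ(formed) = 2283 kJ
  ΔH_I = 2096 − 2283 = −187 kJ
Reaction II:
  Bonds broken (reactants):
    H–H: 3 × 451 = 1353
    N≡N: 1 × 970 = 970
    Σ(broken) = 2323 kJ
  Bonds formed (products):
    N–H: 6 × 379 = 2274
    Σ(formed) = 2274 kJ
  ΔH_II = 2323 − 2274 = +49 kJ
ΔH_I − ΔH_II = −236 kJ, so reaction I has the more negative ΔH; |ΔH_I − ΔH_II| = 236 kJ.

Reaction I, by 236 kJ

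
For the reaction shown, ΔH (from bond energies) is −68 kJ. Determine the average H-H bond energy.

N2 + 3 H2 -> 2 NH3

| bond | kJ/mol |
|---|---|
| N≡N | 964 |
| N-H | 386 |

D(H-H) ≈ 428 kJ/mol

Let D be the H-H bond energy.
Σ(broken) = 3×D + 1×964 = 964 + 3D
Σ(formed) = 6×386 = 2316
ΔH = Σ(broken) − Σ(formed) = (964 + 3D) − (2316) = −1352 + 3D
Setting this equal to −68 kJ gives 3D = 1284, so D = 428 kJ/mol.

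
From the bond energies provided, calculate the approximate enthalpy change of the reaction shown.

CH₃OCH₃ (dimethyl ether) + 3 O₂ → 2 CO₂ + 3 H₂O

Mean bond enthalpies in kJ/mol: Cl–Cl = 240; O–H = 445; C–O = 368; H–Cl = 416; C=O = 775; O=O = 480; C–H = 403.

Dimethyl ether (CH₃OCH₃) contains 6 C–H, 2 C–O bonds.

ΔH ≈ −1176 kJ

Bonds broken (reactants):
  C–H: 6 × 403 = 2418
  C–O: 2 × 368 = 736
  O=O: 3 × 480 = 1440
  Σ(broken) = 4594 kJ
Bonds formed (products):
  C=O: 4 × 775 = 3100
  O–H: 6 × 445 = 2670
  Σ(formed) = 5770 kJ
ΔH = Σ(broken) − Σ(formed) = 4594 − 5770 = −1176 kJ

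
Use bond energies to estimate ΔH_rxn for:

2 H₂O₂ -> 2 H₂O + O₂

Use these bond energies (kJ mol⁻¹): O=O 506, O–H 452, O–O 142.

ΔH ≈ −222 kJ

Bonds broken (reactants):
  O–H: 4 × 452 = 1808
  O–O: 2 × 142 = 284
  Σ(broken) = 2092 kJ
Bonds formed (products):
  O–H: 4 × 452 = 1808
  O=O: 1 × 506 = 506
  Σ(formed) = 2314 kJ
ΔH = Σ(broken) − Σ(formed) = 2092 − 2314 = −222 kJ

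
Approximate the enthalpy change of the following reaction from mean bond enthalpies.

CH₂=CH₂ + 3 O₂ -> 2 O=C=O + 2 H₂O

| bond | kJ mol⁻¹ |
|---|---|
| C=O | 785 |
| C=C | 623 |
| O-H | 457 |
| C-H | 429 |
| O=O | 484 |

Bonds broken (reactants):
  C-H: 4 × 429 = 1716
  C=C: 1 × 623 = 623
  O=O: 3 × 484 = 1452
  Σ(broken) = 3791 kJ
Bonds formed (products):
  C=O: 4 × 785 = 3140
  O-H: 4 × 457 = 1828
  Σ(formed) = 4968 kJ
ΔH = Σ(broken) − Σ(formed) = 3791 − 4968 = −1177 kJ

ΔH ≈ −1177 kJ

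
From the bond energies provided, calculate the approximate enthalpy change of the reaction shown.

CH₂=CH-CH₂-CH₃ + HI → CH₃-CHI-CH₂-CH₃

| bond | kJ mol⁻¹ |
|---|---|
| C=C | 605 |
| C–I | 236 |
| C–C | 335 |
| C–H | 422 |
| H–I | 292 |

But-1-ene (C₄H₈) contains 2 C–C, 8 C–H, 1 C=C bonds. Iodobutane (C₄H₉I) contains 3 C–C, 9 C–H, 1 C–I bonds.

ΔH ≈ −96 kJ

Bonds broken (reactants):
  C–C: 2 × 335 = 670
  C–H: 8 × 422 = 3376
  C=C: 1 × 605 = 605
  H–I: 1 × 292 = 292
  Σ(broken) = 4943 kJ
Bonds formed (products):
  C–C: 3 × 335 = 1005
  C–H: 9 × 422 = 3798
  C–I: 1 × 236 = 236
  Σ(formed) = 5039 kJ
ΔH = Σ(broken) − Σ(formed) = 4943 − 5039 = −96 kJ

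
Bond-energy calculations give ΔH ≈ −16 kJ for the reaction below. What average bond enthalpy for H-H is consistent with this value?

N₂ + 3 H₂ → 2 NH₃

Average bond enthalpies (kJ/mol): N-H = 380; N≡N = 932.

D(H-H) ≈ 444 kJ/mol

Let D be the H-H bond energy.
Σ(broken) = 3×D + 1×932 = 932 + 3D
Σ(formed) = 6×380 = 2280
ΔH = Σ(broken) − Σ(formed) = (932 + 3D) − (2280) = −1348 + 3D
Setting this equal to −16 kJ gives 3D = 1332, so D = 444 kJ/mol.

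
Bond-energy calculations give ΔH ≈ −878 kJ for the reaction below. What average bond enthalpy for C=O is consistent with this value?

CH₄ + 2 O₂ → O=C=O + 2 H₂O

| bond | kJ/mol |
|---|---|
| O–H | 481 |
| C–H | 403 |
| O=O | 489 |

D(C=O) ≈ 772 kJ/mol

Let D be the C=O bond energy.
Σ(broken) = 4×403 + 2×489 = 2590
Σ(formed) = 2×D + 4×481 = 1924 + 2D
ΔH = Σ(broken) − Σ(formed) = (2590) − (1924 + 2D) = +666 − 2D
Setting this equal to −878 kJ gives 2D = 1544, so D = 772 kJ/mol.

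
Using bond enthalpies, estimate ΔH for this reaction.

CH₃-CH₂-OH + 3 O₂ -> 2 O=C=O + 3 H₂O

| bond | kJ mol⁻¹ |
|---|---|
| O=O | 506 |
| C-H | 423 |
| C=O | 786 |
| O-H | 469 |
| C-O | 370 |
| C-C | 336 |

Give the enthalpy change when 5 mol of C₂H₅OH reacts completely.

ΔH = −5750 kJ

Bonds broken (reactants):
  C-C: 1 × 336 = 336
  C-H: 5 × 423 = 2115
  C-O: 1 × 370 = 370
  O-H: 1 × 469 = 469
  O=O: 3 × 506 = 1518
  Σ(broken) = 4808 kJ
Bonds formed (products):
  C=O: 4 × 786 = 3144
  O-H: 6 × 469 = 2814
  Σ(formed) = 5958 kJ
ΔH = Σ(broken) − Σ(formed) = 4808 − 5958 = −1150 kJ
For 5× the reaction as written: 5 × (−1150) = −5750 kJ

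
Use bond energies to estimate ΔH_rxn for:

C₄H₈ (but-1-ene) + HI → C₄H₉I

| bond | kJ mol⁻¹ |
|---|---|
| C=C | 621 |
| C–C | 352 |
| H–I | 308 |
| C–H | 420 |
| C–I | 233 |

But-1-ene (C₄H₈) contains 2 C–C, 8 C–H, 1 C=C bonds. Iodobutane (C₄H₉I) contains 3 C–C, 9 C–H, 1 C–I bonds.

Bonds broken (reactants):
  C–C: 2 × 352 = 704
  C–H: 8 × 420 = 3360
  C=C: 1 × 621 = 621
  H–I: 1 × 308 = 308
  Σ(broken) = 4993 kJ
Bonds formed (products):
  C–C: 3 × 352 = 1056
  C–H: 9 × 420 = 3780
  C–I: 1 × 233 = 233
  Σ(formed) = 5069 kJ
ΔH = Σ(broken) − Σ(formed) = 4993 − 5069 = −76 kJ

ΔH ≈ −76 kJ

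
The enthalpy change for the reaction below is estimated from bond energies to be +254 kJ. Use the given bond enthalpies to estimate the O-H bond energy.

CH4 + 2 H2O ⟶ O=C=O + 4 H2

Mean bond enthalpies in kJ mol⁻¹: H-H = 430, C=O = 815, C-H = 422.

Let D be the O-H bond energy.
Σ(broken) = 4×422 + 4×D = 1688 + 4D
Σ(formed) = 2×815 + 4×430 = 3350
ΔH = Σ(broken) − Σ(formed) = (1688 + 4D) − (3350) = −1662 + 4D
Setting this equal to +254 kJ gives 4D = 1916, so D = 479 kJ/mol.

D(O-H) ≈ 479 kJ/mol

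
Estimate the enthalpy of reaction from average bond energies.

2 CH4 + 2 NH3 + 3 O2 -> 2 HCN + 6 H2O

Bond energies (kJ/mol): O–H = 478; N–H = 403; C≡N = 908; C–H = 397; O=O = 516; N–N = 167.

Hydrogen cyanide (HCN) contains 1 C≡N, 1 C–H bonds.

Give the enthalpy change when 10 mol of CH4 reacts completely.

ΔH = −6020 kJ

Bonds broken (reactants):
  C–H: 8 × 397 = 3176
  N–H: 6 × 403 = 2418
  O=O: 3 × 516 = 1548
  Σ(broken) = 7142 kJ
Bonds formed (products):
  C≡N: 2 × 908 = 1816
  C–H: 2 × 397 = 794
  O–H: 12 × 478 = 5736
  Σ(formed) = 8346 kJ
ΔH = Σ(broken) − Σ(formed) = 7142 − 8346 = −1204 kJ
For 5× the reaction as written: 5 × (−1204) = −6020 kJ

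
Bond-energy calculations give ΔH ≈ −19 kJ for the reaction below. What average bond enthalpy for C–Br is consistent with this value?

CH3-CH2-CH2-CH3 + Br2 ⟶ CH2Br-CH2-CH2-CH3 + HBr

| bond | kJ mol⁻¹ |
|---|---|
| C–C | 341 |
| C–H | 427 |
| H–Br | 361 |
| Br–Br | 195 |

D(C–Br) ≈ 280 kJ/mol

Let D be the C–Br bond energy.
Σ(broken) = 1×195 + 3×341 + 10×427 = 5488
Σ(formed) = 1×D + 3×341 + 9×427 + 1×361 = 5227 + D
ΔH = Σ(broken) − Σ(formed) = (5488) − (5227 + D) = +261 − D
Setting this equal to −19 kJ gives D = 280 kJ/mol.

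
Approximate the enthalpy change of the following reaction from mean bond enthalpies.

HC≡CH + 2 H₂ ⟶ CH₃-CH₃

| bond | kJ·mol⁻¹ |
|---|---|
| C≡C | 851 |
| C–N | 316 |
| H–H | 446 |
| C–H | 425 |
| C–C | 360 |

Bonds broken (reactants):
  C≡C: 1 × 851 = 851
  C–H: 2 × 425 = 850
  H–H: 2 × 446 = 892
  Σ(broken) = 2593 kJ
Bonds formed (products):
  C–C: 1 × 360 = 360
  C–H: 6 × 425 = 2550
  Σ(formed) = 2910 kJ
ΔH = Σ(broken) − Σ(formed) = 2593 − 2910 = −317 kJ

ΔH ≈ −317 kJ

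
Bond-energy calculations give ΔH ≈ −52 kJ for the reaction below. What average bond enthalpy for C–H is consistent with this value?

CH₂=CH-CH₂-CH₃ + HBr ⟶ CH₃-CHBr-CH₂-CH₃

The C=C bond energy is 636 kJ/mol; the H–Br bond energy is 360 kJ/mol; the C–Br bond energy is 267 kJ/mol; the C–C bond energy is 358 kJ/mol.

D(C–H) ≈ 423 kJ/mol

Let D be the C–H bond energy.
Σ(broken) = 2×358 + 8×D + 1×636 + 1×360 = 1712 + 8D
Σ(formed) = 1×267 + 3×358 + 9×D = 1341 + 9D
ΔH = Σ(broken) − Σ(formed) = (1712 + 8D) − (1341 + 9D) = +371 − D
Setting this equal to −52 kJ gives D = 423 kJ/mol.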